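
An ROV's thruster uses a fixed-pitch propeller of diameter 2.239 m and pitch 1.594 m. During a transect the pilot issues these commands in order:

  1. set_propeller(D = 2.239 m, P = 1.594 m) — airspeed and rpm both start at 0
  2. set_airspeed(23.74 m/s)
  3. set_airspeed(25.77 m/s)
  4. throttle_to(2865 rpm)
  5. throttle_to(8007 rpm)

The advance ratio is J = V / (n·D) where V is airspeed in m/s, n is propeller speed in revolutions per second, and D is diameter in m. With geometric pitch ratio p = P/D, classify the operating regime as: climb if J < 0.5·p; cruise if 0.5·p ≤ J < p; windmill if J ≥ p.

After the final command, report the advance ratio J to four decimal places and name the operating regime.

set_propeller: D = 2.239 m, P = 1.594 m (p = P/D = 0.711925); state ← (V=0, rpm=0)
set_airspeed(23.74): V ← 23.74 m/s
set_airspeed(25.77): V ← 25.77 m/s
throttle_to(2865): rpm ← 2865
throttle_to(8007): rpm ← 8007
final state: V = 25.77 m/s, rpm = 8007 → n = rpm/60 = 133.450000 rev/s
J = V / (n·D) = 25.77 / (133.450000 × 2.239) = 0.086247
regime bands: climb J<0.3560 | cruise [0.3560, 0.7119) | windmill J≥0.7119
J = 0.0862 → climb

J = 0.0862, regime = climb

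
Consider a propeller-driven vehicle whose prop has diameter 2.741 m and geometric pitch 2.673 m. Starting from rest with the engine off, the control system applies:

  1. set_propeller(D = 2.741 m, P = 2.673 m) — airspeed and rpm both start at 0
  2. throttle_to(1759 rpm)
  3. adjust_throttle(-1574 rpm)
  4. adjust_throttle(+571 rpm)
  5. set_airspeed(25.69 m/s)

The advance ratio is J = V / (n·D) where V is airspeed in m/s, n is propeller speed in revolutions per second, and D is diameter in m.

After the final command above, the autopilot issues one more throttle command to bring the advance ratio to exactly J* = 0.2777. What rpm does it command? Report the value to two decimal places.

set_propeller: D = 2.741 m, P = 2.673 m (p = P/D = 0.975192); state ← (V=0, rpm=0)
throttle_to(1759): rpm ← 1759
adjust_throttle(-1574): rpm ← 1759 -1574 = 185
adjust_throttle(+571): rpm ← 185 +571 = 756
set_airspeed(25.69): V ← 25.69 m/s
final state: V = 25.69 m/s, rpm = 756 → n = rpm/60 = 12.600000 rev/s
target J* = 0.2777; solve J* = V/(n·D) for n: n = V/(J*·D) = 25.69/(0.2777 × 2.741) = 33.750421 rev/s
rpm = 60·n = 2025.025234

rpm = 2025.03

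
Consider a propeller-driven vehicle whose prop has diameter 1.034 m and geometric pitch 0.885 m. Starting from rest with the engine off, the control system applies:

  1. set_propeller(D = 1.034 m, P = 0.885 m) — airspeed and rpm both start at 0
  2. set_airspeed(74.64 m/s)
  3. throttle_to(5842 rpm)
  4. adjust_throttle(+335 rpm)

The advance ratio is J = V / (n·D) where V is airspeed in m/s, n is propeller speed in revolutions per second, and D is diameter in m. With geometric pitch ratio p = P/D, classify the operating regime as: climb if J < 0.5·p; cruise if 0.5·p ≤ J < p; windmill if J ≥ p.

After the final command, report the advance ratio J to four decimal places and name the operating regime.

set_propeller: D = 1.034 m, P = 0.885 m (p = P/D = 0.855899); state ← (V=0, rpm=0)
set_airspeed(74.64): V ← 74.64 m/s
throttle_to(5842): rpm ← 5842
adjust_throttle(+335): rpm ← 5842 +335 = 6177
final state: V = 74.64 m/s, rpm = 6177 → n = rpm/60 = 102.950000 rev/s
J = V / (n·D) = 74.64 / (102.950000 × 1.034) = 0.701172
regime bands: climb J<0.4279 | cruise [0.4279, 0.8559) | windmill J≥0.8559
J = 0.7012 → cruise

J = 0.7012, regime = cruise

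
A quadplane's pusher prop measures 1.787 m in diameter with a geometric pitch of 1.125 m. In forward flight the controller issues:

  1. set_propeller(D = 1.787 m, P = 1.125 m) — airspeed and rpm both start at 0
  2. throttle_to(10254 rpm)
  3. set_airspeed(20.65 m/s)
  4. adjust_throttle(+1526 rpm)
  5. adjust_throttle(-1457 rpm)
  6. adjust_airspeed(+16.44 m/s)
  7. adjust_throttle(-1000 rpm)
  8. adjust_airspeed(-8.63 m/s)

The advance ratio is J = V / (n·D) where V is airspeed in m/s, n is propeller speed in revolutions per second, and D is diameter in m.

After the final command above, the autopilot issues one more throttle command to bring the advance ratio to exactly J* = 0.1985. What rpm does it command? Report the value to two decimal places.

rpm = 4813.94

set_propeller: D = 1.787 m, P = 1.125 m (p = P/D = 0.629547); state ← (V=0, rpm=0)
throttle_to(10254): rpm ← 10254
set_airspeed(20.65): V ← 20.65 m/s
adjust_throttle(+1526): rpm ← 10254 +1526 = 11780
adjust_throttle(-1457): rpm ← 11780 -1457 = 10323
adjust_airspeed(+16.44): V ← 20.65 +16.44 = 37.09 m/s
adjust_throttle(-1000): rpm ← 10323 -1000 = 9323
adjust_airspeed(-8.63): V ← 37.09 -8.63 = 28.46 m/s
final state: V = 28.46 m/s, rpm = 9323 → n = rpm/60 = 155.383333 rev/s
target J* = 0.1985; solve J* = V/(n·D) for n: n = V/(J*·D) = 28.46/(0.1985 × 1.787) = 80.232409 rev/s
rpm = 60·n = 4813.944539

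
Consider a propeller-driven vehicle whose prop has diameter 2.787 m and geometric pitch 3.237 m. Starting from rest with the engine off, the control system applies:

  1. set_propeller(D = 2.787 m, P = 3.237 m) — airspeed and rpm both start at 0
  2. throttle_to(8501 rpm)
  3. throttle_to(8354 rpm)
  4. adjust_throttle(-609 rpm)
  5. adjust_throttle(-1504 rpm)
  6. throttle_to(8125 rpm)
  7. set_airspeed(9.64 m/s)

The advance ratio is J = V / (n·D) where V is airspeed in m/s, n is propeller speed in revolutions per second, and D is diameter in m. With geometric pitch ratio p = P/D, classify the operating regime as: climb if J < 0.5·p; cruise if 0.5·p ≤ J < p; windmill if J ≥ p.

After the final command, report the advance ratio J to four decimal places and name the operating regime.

J = 0.0255, regime = climb

set_propeller: D = 2.787 m, P = 3.237 m (p = P/D = 1.161464); state ← (V=0, rpm=0)
throttle_to(8501): rpm ← 8501
throttle_to(8354): rpm ← 8354
adjust_throttle(-609): rpm ← 8354 -609 = 7745
adjust_throttle(-1504): rpm ← 7745 -1504 = 6241
throttle_to(8125): rpm ← 8125
set_airspeed(9.64): V ← 9.64 m/s
final state: V = 9.64 m/s, rpm = 8125 → n = rpm/60 = 135.416667 rev/s
J = V / (n·D) = 9.64 / (135.416667 × 2.787) = 0.025543
regime bands: climb J<0.5807 | cruise [0.5807, 1.1615) | windmill J≥1.1615
J = 0.0255 → climb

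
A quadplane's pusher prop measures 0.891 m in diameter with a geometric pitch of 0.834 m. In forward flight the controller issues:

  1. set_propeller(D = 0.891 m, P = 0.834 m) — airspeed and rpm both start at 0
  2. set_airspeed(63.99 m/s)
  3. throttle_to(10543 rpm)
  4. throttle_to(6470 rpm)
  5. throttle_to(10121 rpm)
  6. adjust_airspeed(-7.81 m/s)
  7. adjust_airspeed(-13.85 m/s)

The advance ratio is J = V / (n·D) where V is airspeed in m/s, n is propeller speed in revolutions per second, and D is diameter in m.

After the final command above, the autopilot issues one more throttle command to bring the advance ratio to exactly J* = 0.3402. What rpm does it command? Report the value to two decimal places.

set_propeller: D = 0.891 m, P = 0.834 m (p = P/D = 0.936027); state ← (V=0, rpm=0)
set_airspeed(63.99): V ← 63.99 m/s
throttle_to(10543): rpm ← 10543
throttle_to(6470): rpm ← 6470
throttle_to(10121): rpm ← 10121
adjust_airspeed(-7.81): V ← 63.99 -7.81 = 56.18 m/s
adjust_airspeed(-13.85): V ← 56.18 -13.85 = 42.33 m/s
final state: V = 42.33 m/s, rpm = 10121 → n = rpm/60 = 168.683333 rev/s
target J* = 0.3402; solve J* = V/(n·D) for n: n = V/(J*·D) = 42.33/(0.3402 × 0.891) = 139.648494 rev/s
rpm = 60·n = 8378.909613

rpm = 8378.91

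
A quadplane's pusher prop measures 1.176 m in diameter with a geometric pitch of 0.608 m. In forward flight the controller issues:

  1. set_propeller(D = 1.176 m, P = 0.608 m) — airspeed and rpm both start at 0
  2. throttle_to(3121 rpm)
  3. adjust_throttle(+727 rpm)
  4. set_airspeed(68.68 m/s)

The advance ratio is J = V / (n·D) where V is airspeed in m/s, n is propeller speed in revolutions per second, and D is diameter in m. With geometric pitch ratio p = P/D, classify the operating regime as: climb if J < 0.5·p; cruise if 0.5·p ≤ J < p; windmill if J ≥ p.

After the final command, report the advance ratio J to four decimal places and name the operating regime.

J = 0.9106, regime = windmill

set_propeller: D = 1.176 m, P = 0.608 m (p = P/D = 0.517007); state ← (V=0, rpm=0)
throttle_to(3121): rpm ← 3121
adjust_throttle(+727): rpm ← 3121 +727 = 3848
set_airspeed(68.68): V ← 68.68 m/s
final state: V = 68.68 m/s, rpm = 3848 → n = rpm/60 = 64.133333 rev/s
J = V / (n·D) = 68.68 / (64.133333 × 1.176) = 0.910624
regime bands: climb J<0.2585 | cruise [0.2585, 0.5170) | windmill J≥0.5170
J = 0.9106 → windmill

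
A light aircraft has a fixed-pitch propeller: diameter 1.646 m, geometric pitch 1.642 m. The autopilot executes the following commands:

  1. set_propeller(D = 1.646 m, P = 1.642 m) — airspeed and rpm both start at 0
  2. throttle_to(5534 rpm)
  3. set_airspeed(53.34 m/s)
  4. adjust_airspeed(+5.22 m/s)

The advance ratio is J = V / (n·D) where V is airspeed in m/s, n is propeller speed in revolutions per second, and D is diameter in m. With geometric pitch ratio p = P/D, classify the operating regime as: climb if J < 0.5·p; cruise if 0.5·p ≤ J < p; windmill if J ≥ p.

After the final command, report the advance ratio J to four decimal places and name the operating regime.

J = 0.3857, regime = climb

set_propeller: D = 1.646 m, P = 1.642 m (p = P/D = 0.997570); state ← (V=0, rpm=0)
throttle_to(5534): rpm ← 5534
set_airspeed(53.34): V ← 53.34 m/s
adjust_airspeed(+5.22): V ← 53.34 +5.22 = 58.56 m/s
final state: V = 58.56 m/s, rpm = 5534 → n = rpm/60 = 92.233333 rev/s
J = V / (n·D) = 58.56 / (92.233333 × 1.646) = 0.385730
regime bands: climb J<0.4988 | cruise [0.4988, 0.9976) | windmill J≥0.9976
J = 0.3857 → climb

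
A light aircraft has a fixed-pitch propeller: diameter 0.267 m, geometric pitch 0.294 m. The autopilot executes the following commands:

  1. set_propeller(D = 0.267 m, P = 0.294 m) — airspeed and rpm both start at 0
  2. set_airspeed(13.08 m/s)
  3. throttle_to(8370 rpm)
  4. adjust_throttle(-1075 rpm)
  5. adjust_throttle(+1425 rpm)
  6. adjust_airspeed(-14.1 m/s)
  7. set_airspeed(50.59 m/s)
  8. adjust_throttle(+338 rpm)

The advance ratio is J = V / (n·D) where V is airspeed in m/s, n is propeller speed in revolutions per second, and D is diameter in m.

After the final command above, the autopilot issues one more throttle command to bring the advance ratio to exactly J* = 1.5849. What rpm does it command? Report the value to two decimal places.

rpm = 7173.03

set_propeller: D = 0.267 m, P = 0.294 m (p = P/D = 1.101124); state ← (V=0, rpm=0)
set_airspeed(13.08): V ← 13.08 m/s
throttle_to(8370): rpm ← 8370
adjust_throttle(-1075): rpm ← 8370 -1075 = 7295
adjust_throttle(+1425): rpm ← 7295 +1425 = 8720
adjust_airspeed(-14.1): V ← 13.08 -14.1 = -1.02 m/s
set_airspeed(50.59): V ← 50.59 m/s
adjust_throttle(+338): rpm ← 8720 +338 = 9058
final state: V = 50.59 m/s, rpm = 9058 → n = rpm/60 = 150.966667 rev/s
target J* = 1.5849; solve J* = V/(n·D) for n: n = V/(J*·D) = 50.59/(1.5849 × 0.267) = 119.550543 rev/s
rpm = 60·n = 7173.032574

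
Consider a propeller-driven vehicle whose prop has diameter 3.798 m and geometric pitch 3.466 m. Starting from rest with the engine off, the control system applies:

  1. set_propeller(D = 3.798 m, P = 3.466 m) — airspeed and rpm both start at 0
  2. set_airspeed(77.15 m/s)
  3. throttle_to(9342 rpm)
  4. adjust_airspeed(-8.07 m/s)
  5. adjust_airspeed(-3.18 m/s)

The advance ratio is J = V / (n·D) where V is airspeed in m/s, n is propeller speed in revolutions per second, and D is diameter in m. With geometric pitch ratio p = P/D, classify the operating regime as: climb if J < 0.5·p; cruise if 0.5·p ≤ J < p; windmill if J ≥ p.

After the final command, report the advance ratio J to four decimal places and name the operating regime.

set_propeller: D = 3.798 m, P = 3.466 m (p = P/D = 0.912586); state ← (V=0, rpm=0)
set_airspeed(77.15): V ← 77.15 m/s
throttle_to(9342): rpm ← 9342
adjust_airspeed(-8.07): V ← 77.15 -8.07 = 69.08 m/s
adjust_airspeed(-3.18): V ← 69.08 -3.18 = 65.9 m/s
final state: V = 65.9 m/s, rpm = 9342 → n = rpm/60 = 155.700000 rev/s
J = V / (n·D) = 65.9 / (155.700000 × 3.798) = 0.111440
regime bands: climb J<0.4563 | cruise [0.4563, 0.9126) | windmill J≥0.9126
J = 0.1114 → climb

J = 0.1114, regime = climb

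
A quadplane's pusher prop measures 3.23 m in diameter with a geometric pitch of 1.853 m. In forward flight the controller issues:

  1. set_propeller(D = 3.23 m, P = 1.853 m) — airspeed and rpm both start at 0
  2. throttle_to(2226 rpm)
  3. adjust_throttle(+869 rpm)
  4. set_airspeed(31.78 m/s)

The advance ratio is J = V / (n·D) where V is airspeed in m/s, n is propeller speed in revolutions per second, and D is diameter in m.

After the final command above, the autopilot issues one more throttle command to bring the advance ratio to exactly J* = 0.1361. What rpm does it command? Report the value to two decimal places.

set_propeller: D = 3.23 m, P = 1.853 m (p = P/D = 0.573684); state ← (V=0, rpm=0)
throttle_to(2226): rpm ← 2226
adjust_throttle(+869): rpm ← 2226 +869 = 3095
set_airspeed(31.78): V ← 31.78 m/s
final state: V = 31.78 m/s, rpm = 3095 → n = rpm/60 = 51.583333 rev/s
target J* = 0.1361; solve J* = V/(n·D) for n: n = V/(J*·D) = 31.78/(0.1361 × 3.23) = 72.292500 rev/s
rpm = 60·n = 4337.550017

rpm = 4337.55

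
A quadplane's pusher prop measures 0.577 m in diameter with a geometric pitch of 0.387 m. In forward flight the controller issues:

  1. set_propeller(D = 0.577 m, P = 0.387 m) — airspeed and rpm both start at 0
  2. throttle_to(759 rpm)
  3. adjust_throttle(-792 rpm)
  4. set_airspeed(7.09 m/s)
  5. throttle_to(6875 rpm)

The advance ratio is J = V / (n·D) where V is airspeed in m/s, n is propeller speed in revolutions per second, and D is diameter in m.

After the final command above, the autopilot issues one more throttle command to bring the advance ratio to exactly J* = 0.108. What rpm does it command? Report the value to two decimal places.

rpm = 6826.50

set_propeller: D = 0.577 m, P = 0.387 m (p = P/D = 0.670711); state ← (V=0, rpm=0)
throttle_to(759): rpm ← 759
adjust_throttle(-792): rpm ← 759 -792 = -33
set_airspeed(7.09): V ← 7.09 m/s
throttle_to(6875): rpm ← 6875
final state: V = 7.09 m/s, rpm = 6875 → n = rpm/60 = 114.583333 rev/s
target J* = 0.108; solve J* = V/(n·D) for n: n = V/(J*·D) = 7.09/(0.108 × 0.577) = 113.774953 rev/s
rpm = 60·n = 6826.497208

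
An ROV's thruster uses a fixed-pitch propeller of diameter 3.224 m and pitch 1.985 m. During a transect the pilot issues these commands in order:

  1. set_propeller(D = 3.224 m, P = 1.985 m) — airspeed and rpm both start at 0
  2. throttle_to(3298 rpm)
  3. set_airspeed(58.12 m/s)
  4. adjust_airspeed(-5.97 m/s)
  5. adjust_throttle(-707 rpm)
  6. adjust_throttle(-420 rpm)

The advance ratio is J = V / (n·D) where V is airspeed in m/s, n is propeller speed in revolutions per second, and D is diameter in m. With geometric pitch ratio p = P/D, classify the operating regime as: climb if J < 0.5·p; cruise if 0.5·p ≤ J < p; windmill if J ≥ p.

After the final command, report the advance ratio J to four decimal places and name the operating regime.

J = 0.4470, regime = cruise

set_propeller: D = 3.224 m, P = 1.985 m (p = P/D = 0.615695); state ← (V=0, rpm=0)
throttle_to(3298): rpm ← 3298
set_airspeed(58.12): V ← 58.12 m/s
adjust_airspeed(-5.97): V ← 58.12 -5.97 = 52.15 m/s
adjust_throttle(-707): rpm ← 3298 -707 = 2591
adjust_throttle(-420): rpm ← 2591 -420 = 2171
final state: V = 52.15 m/s, rpm = 2171 → n = rpm/60 = 36.183333 rev/s
J = V / (n·D) = 52.15 / (36.183333 × 3.224) = 0.447044
regime bands: climb J<0.3078 | cruise [0.3078, 0.6157) | windmill J≥0.6157
J = 0.4470 → cruise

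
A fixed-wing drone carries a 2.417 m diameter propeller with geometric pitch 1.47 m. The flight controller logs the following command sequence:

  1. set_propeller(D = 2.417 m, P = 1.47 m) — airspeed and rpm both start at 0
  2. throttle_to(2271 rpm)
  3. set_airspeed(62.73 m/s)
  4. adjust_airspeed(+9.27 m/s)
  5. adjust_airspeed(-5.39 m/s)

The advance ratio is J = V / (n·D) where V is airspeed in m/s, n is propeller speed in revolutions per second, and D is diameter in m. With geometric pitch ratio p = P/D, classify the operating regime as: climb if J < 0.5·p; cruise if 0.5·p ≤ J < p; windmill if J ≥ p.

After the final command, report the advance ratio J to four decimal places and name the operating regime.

J = 0.7281, regime = windmill

set_propeller: D = 2.417 m, P = 1.47 m (p = P/D = 0.608192); state ← (V=0, rpm=0)
throttle_to(2271): rpm ← 2271
set_airspeed(62.73): V ← 62.73 m/s
adjust_airspeed(+9.27): V ← 62.73 +9.27 = 72 m/s
adjust_airspeed(-5.39): V ← 72 -5.39 = 66.61 m/s
final state: V = 66.61 m/s, rpm = 2271 → n = rpm/60 = 37.850000 rev/s
J = V / (n·D) = 66.61 / (37.850000 × 2.417) = 0.728110
regime bands: climb J<0.3041 | cruise [0.3041, 0.6082) | windmill J≥0.6082
J = 0.7281 → windmill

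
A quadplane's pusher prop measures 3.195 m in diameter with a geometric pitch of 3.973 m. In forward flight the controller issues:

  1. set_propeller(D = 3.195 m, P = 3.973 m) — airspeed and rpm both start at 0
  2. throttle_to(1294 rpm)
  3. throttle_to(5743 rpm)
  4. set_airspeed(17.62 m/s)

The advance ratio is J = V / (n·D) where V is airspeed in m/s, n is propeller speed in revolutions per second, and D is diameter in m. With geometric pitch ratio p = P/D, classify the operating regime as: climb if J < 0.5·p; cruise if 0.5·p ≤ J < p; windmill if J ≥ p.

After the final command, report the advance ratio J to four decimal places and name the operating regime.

J = 0.0576, regime = climb

set_propeller: D = 3.195 m, P = 3.973 m (p = P/D = 1.243505); state ← (V=0, rpm=0)
throttle_to(1294): rpm ← 1294
throttle_to(5743): rpm ← 5743
set_airspeed(17.62): V ← 17.62 m/s
final state: V = 17.62 m/s, rpm = 5743 → n = rpm/60 = 95.716667 rev/s
J = V / (n·D) = 17.62 / (95.716667 × 3.195) = 0.057617
regime bands: climb J<0.6218 | cruise [0.6218, 1.2435) | windmill J≥1.2435
J = 0.0576 → climb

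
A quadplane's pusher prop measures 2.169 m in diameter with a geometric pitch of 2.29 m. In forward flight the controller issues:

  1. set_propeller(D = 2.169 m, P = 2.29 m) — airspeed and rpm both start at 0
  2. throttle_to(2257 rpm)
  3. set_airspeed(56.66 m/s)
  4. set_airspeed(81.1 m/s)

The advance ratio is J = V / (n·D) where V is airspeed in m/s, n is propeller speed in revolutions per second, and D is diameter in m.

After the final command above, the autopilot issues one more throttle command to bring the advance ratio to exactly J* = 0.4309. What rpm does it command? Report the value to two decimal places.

set_propeller: D = 2.169 m, P = 2.29 m (p = P/D = 1.055786); state ← (V=0, rpm=0)
throttle_to(2257): rpm ← 2257
set_airspeed(56.66): V ← 56.66 m/s
set_airspeed(81.1): V ← 81.1 m/s
final state: V = 81.1 m/s, rpm = 2257 → n = rpm/60 = 37.616667 rev/s
target J* = 0.4309; solve J* = V/(n·D) for n: n = V/(J*·D) = 81.1/(0.4309 × 2.169) = 86.773039 rev/s
rpm = 60·n = 5206.382344

rpm = 5206.38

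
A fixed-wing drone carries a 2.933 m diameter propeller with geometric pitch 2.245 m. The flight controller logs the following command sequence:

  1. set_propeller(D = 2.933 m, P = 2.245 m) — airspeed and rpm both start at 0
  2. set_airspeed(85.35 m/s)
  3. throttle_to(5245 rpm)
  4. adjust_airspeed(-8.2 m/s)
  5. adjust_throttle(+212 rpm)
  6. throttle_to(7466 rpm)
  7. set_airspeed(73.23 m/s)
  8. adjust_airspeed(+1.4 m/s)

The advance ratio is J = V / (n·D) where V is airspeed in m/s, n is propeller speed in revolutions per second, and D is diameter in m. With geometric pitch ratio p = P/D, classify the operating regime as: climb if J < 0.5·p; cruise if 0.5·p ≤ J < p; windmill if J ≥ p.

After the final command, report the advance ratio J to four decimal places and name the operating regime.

set_propeller: D = 2.933 m, P = 2.245 m (p = P/D = 0.765428); state ← (V=0, rpm=0)
set_airspeed(85.35): V ← 85.35 m/s
throttle_to(5245): rpm ← 5245
adjust_airspeed(-8.2): V ← 85.35 -8.2 = 77.15 m/s
adjust_throttle(+212): rpm ← 5245 +212 = 5457
throttle_to(7466): rpm ← 7466
set_airspeed(73.23): V ← 73.23 m/s
adjust_airspeed(+1.4): V ← 73.23 +1.4 = 74.63 m/s
final state: V = 74.63 m/s, rpm = 7466 → n = rpm/60 = 124.433333 rev/s
J = V / (n·D) = 74.63 / (124.433333 × 2.933) = 0.204487
regime bands: climb J<0.3827 | cruise [0.3827, 0.7654) | windmill J≥0.7654
J = 0.2045 → climb

J = 0.2045, regime = climb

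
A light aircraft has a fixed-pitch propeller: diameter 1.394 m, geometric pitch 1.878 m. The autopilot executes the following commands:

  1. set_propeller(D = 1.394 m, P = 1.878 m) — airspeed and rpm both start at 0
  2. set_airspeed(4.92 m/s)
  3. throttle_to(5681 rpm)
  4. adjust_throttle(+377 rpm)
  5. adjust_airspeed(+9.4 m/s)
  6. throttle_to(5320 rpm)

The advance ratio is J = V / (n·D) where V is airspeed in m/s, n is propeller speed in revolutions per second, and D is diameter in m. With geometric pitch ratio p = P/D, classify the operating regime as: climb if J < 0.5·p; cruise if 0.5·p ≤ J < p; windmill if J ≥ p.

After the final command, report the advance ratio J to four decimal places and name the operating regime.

set_propeller: D = 1.394 m, P = 1.878 m (p = P/D = 1.347202); state ← (V=0, rpm=0)
set_airspeed(4.92): V ← 4.92 m/s
throttle_to(5681): rpm ← 5681
adjust_throttle(+377): rpm ← 5681 +377 = 6058
adjust_airspeed(+9.4): V ← 4.92 +9.4 = 14.32 m/s
throttle_to(5320): rpm ← 5320
final state: V = 14.32 m/s, rpm = 5320 → n = rpm/60 = 88.666667 rev/s
J = V / (n·D) = 14.32 / (88.666667 × 1.394) = 0.115856
regime bands: climb J<0.6736 | cruise [0.6736, 1.3472) | windmill J≥1.3472
J = 0.1159 → climb

J = 0.1159, regime = climb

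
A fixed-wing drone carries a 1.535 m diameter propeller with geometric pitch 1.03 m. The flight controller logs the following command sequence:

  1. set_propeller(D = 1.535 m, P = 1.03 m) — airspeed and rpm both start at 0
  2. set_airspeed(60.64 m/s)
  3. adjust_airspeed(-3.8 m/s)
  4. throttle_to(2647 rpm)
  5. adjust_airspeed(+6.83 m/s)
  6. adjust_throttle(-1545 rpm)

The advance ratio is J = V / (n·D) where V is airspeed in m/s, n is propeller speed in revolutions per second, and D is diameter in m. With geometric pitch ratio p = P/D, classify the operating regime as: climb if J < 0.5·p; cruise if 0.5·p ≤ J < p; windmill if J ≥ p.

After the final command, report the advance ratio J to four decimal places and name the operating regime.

J = 2.2584, regime = windmill

set_propeller: D = 1.535 m, P = 1.03 m (p = P/D = 0.671010); state ← (V=0, rpm=0)
set_airspeed(60.64): V ← 60.64 m/s
adjust_airspeed(-3.8): V ← 60.64 -3.8 = 56.84 m/s
throttle_to(2647): rpm ← 2647
adjust_airspeed(+6.83): V ← 56.84 +6.83 = 63.67 m/s
adjust_throttle(-1545): rpm ← 2647 -1545 = 1102
final state: V = 63.67 m/s, rpm = 1102 → n = rpm/60 = 18.366667 rev/s
J = V / (n·D) = 63.67 / (18.366667 × 1.535) = 2.258375
regime bands: climb J<0.3355 | cruise [0.3355, 0.6710) | windmill J≥0.6710
J = 2.2584 → windmill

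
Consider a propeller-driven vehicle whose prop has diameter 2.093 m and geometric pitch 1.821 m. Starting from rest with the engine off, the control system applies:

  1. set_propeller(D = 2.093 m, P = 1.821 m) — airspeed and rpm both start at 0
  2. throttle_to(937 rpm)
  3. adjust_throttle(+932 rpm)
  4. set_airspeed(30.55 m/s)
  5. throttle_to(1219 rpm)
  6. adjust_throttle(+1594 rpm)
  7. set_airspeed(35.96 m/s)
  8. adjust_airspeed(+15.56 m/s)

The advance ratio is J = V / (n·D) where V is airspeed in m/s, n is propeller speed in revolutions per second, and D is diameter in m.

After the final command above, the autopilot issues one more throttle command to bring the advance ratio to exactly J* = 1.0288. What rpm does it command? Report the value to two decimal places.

set_propeller: D = 2.093 m, P = 1.821 m (p = P/D = 0.870043); state ← (V=0, rpm=0)
throttle_to(937): rpm ← 937
adjust_throttle(+932): rpm ← 937 +932 = 1869
set_airspeed(30.55): V ← 30.55 m/s
throttle_to(1219): rpm ← 1219
adjust_throttle(+1594): rpm ← 1219 +1594 = 2813
set_airspeed(35.96): V ← 35.96 m/s
adjust_airspeed(+15.56): V ← 35.96 +15.56 = 51.52 m/s
final state: V = 51.52 m/s, rpm = 2813 → n = rpm/60 = 46.883333 rev/s
target J* = 1.0288; solve J* = V/(n·D) for n: n = V/(J*·D) = 51.52/(1.0288 × 2.093) = 23.926307 rev/s
rpm = 60·n = 1435.578418

rpm = 1435.58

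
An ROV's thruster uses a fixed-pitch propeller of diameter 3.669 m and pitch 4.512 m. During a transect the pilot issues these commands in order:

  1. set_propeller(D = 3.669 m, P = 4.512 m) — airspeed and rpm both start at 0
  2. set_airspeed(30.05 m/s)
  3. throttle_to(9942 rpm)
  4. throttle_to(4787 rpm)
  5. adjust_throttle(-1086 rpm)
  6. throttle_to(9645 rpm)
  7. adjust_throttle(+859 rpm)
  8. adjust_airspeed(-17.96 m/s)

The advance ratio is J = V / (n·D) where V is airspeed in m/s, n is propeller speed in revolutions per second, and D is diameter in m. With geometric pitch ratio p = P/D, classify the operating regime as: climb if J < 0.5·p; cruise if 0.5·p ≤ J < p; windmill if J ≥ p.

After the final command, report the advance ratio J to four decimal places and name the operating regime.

set_propeller: D = 3.669 m, P = 4.512 m (p = P/D = 1.229763); state ← (V=0, rpm=0)
set_airspeed(30.05): V ← 30.05 m/s
throttle_to(9942): rpm ← 9942
throttle_to(4787): rpm ← 4787
adjust_throttle(-1086): rpm ← 4787 -1086 = 3701
throttle_to(9645): rpm ← 9645
adjust_throttle(+859): rpm ← 9645 +859 = 10504
adjust_airspeed(-17.96): V ← 30.05 -17.96 = 12.09 m/s
final state: V = 12.09 m/s, rpm = 10504 → n = rpm/60 = 175.066667 rev/s
J = V / (n·D) = 12.09 / (175.066667 × 3.669) = 0.018822
regime bands: climb J<0.6149 | cruise [0.6149, 1.2298) | windmill J≥1.2298
J = 0.0188 → climb

J = 0.0188, regime = climb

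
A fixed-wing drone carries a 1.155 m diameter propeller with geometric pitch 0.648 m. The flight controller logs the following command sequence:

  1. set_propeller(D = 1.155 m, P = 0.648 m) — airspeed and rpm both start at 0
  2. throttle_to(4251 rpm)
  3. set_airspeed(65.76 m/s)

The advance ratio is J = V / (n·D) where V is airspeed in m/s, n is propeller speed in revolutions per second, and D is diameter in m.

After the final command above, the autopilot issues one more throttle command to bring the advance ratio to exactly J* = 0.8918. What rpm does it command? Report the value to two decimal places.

set_propeller: D = 1.155 m, P = 0.648 m (p = P/D = 0.561039); state ← (V=0, rpm=0)
throttle_to(4251): rpm ← 4251
set_airspeed(65.76): V ← 65.76 m/s
final state: V = 65.76 m/s, rpm = 4251 → n = rpm/60 = 70.850000 rev/s
target J* = 0.8918; solve J* = V/(n·D) for n: n = V/(J*·D) = 65.76/(0.8918 × 1.155) = 63.842863 rev/s
rpm = 60·n = 3830.571761

rpm = 3830.57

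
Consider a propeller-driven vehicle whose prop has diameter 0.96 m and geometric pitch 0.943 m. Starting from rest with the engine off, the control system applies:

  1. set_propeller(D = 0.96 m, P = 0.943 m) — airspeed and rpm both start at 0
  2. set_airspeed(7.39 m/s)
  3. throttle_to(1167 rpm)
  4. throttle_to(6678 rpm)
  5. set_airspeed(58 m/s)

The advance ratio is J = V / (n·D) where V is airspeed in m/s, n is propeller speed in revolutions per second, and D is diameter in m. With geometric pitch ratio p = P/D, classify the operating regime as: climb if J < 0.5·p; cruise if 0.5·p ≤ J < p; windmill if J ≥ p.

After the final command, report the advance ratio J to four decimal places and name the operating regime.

J = 0.5428, regime = cruise

set_propeller: D = 0.96 m, P = 0.943 m (p = P/D = 0.982292); state ← (V=0, rpm=0)
set_airspeed(7.39): V ← 7.39 m/s
throttle_to(1167): rpm ← 1167
throttle_to(6678): rpm ← 6678
set_airspeed(58): V ← 58 m/s
final state: V = 58 m/s, rpm = 6678 → n = rpm/60 = 111.300000 rev/s
J = V / (n·D) = 58 / (111.300000 × 0.96) = 0.542827
regime bands: climb J<0.4911 | cruise [0.4911, 0.9823) | windmill J≥0.9823
J = 0.5428 → cruise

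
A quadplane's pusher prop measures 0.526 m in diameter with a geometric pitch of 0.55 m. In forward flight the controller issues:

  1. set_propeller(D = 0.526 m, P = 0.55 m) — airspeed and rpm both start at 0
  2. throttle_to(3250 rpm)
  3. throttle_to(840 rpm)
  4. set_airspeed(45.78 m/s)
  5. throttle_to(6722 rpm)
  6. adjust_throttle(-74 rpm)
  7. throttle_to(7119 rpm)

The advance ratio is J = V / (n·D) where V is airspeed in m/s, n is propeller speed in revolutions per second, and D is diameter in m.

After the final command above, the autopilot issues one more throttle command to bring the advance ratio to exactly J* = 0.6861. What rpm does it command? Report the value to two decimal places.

rpm = 7611.21

set_propeller: D = 0.526 m, P = 0.55 m (p = P/D = 1.045627); state ← (V=0, rpm=0)
throttle_to(3250): rpm ← 3250
throttle_to(840): rpm ← 840
set_airspeed(45.78): V ← 45.78 m/s
throttle_to(6722): rpm ← 6722
adjust_throttle(-74): rpm ← 6722 -74 = 6648
throttle_to(7119): rpm ← 7119
final state: V = 45.78 m/s, rpm = 7119 → n = rpm/60 = 118.650000 rev/s
target J* = 0.6861; solve J* = V/(n·D) for n: n = V/(J*·D) = 45.78/(0.6861 × 0.526) = 126.853550 rev/s
rpm = 60·n = 7611.212989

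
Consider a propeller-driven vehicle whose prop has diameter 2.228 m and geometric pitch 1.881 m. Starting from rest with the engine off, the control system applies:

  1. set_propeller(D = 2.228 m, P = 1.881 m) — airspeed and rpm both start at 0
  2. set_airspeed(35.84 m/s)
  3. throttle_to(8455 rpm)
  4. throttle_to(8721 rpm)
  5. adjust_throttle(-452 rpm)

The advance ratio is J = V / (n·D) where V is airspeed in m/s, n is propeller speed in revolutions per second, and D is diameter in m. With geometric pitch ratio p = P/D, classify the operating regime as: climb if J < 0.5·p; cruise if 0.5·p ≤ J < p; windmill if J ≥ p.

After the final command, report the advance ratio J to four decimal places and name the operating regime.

set_propeller: D = 2.228 m, P = 1.881 m (p = P/D = 0.844255); state ← (V=0, rpm=0)
set_airspeed(35.84): V ← 35.84 m/s
throttle_to(8455): rpm ← 8455
throttle_to(8721): rpm ← 8721
adjust_throttle(-452): rpm ← 8721 -452 = 8269
final state: V = 35.84 m/s, rpm = 8269 → n = rpm/60 = 137.816667 rev/s
J = V / (n·D) = 35.84 / (137.816667 × 2.228) = 0.116722
regime bands: climb J<0.4221 | cruise [0.4221, 0.8443) | windmill J≥0.8443
J = 0.1167 → climb

J = 0.1167, regime = climb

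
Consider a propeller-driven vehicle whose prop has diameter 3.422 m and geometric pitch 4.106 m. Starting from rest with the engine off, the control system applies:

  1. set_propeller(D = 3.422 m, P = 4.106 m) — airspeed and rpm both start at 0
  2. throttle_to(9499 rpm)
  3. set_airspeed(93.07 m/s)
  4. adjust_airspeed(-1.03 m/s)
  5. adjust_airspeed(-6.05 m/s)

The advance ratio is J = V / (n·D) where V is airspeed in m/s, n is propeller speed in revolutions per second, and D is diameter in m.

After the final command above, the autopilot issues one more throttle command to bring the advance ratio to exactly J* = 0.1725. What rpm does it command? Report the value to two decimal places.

rpm = 8740.38

set_propeller: D = 3.422 m, P = 4.106 m (p = P/D = 1.199883); state ← (V=0, rpm=0)
throttle_to(9499): rpm ← 9499
set_airspeed(93.07): V ← 93.07 m/s
adjust_airspeed(-1.03): V ← 93.07 -1.03 = 92.04 m/s
adjust_airspeed(-6.05): V ← 92.04 -6.05 = 85.99 m/s
final state: V = 85.99 m/s, rpm = 9499 → n = rpm/60 = 158.316667 rev/s
target J* = 0.1725; solve J* = V/(n·D) for n: n = V/(J*·D) = 85.99/(0.1725 × 3.422) = 145.672926 rev/s
rpm = 60·n = 8740.375575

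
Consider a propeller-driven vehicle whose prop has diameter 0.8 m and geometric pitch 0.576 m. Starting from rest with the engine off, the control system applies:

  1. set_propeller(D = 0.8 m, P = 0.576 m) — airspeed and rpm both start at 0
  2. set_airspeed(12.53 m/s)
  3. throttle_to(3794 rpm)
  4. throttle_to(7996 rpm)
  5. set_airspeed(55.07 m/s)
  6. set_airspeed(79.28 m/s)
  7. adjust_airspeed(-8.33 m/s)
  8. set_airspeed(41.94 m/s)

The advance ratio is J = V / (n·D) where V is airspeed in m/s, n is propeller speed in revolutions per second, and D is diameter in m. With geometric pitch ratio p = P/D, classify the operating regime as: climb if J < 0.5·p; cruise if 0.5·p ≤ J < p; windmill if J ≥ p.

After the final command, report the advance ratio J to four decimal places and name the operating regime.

J = 0.3934, regime = cruise

set_propeller: D = 0.8 m, P = 0.576 m (p = P/D = 0.720000); state ← (V=0, rpm=0)
set_airspeed(12.53): V ← 12.53 m/s
throttle_to(3794): rpm ← 3794
throttle_to(7996): rpm ← 7996
set_airspeed(55.07): V ← 55.07 m/s
set_airspeed(79.28): V ← 79.28 m/s
adjust_airspeed(-8.33): V ← 79.28 -8.33 = 70.95 m/s
set_airspeed(41.94): V ← 41.94 m/s
final state: V = 41.94 m/s, rpm = 7996 → n = rpm/60 = 133.266667 rev/s
J = V / (n·D) = 41.94 / (133.266667 × 0.8) = 0.393384
regime bands: climb J<0.3600 | cruise [0.3600, 0.7200) | windmill J≥0.7200
J = 0.3934 → cruise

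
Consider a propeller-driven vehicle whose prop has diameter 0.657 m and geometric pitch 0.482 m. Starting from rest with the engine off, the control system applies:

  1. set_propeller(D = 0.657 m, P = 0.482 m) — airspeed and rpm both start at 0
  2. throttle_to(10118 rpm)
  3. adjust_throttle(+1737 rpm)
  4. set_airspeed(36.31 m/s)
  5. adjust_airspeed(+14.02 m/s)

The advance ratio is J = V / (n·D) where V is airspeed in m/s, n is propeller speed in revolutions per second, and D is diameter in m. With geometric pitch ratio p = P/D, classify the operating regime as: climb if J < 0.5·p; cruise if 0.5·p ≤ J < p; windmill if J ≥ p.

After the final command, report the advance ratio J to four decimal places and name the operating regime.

set_propeller: D = 0.657 m, P = 0.482 m (p = P/D = 0.733638); state ← (V=0, rpm=0)
throttle_to(10118): rpm ← 10118
adjust_throttle(+1737): rpm ← 10118 +1737 = 11855
set_airspeed(36.31): V ← 36.31 m/s
adjust_airspeed(+14.02): V ← 36.31 +14.02 = 50.33 m/s
final state: V = 50.33 m/s, rpm = 11855 → n = rpm/60 = 197.583333 rev/s
J = V / (n·D) = 50.33 / (197.583333 × 0.657) = 0.387714
regime bands: climb J<0.3668 | cruise [0.3668, 0.7336) | windmill J≥0.7336
J = 0.3877 → cruise

J = 0.3877, regime = cruise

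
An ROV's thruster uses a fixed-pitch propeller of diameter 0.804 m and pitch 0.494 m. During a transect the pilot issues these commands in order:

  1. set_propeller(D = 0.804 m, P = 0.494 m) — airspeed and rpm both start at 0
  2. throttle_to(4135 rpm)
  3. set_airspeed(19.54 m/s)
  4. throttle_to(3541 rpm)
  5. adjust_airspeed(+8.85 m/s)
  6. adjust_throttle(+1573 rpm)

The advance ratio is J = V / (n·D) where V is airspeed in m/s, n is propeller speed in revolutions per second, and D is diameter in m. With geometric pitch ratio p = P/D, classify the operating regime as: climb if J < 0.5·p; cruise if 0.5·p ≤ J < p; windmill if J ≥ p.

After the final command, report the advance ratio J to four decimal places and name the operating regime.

set_propeller: D = 0.804 m, P = 0.494 m (p = P/D = 0.614428); state ← (V=0, rpm=0)
throttle_to(4135): rpm ← 4135
set_airspeed(19.54): V ← 19.54 m/s
throttle_to(3541): rpm ← 3541
adjust_airspeed(+8.85): V ← 19.54 +8.85 = 28.39 m/s
adjust_throttle(+1573): rpm ← 3541 +1573 = 5114
final state: V = 28.39 m/s, rpm = 5114 → n = rpm/60 = 85.233333 rev/s
J = V / (n·D) = 28.39 / (85.233333 × 0.804) = 0.414286
regime bands: climb J<0.3072 | cruise [0.3072, 0.6144) | windmill J≥0.6144
J = 0.4143 → cruise

J = 0.4143, regime = cruise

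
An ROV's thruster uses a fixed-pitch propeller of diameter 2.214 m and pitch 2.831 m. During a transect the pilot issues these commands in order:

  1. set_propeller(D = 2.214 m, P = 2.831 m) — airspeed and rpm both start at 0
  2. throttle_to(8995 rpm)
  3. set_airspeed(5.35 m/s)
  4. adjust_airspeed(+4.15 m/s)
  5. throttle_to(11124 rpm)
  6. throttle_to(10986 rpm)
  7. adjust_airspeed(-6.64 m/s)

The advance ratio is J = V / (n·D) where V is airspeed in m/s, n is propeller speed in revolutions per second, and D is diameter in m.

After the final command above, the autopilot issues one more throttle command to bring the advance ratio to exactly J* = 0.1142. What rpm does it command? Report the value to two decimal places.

rpm = 678.69

set_propeller: D = 2.214 m, P = 2.831 m (p = P/D = 1.278681); state ← (V=0, rpm=0)
throttle_to(8995): rpm ← 8995
set_airspeed(5.35): V ← 5.35 m/s
adjust_airspeed(+4.15): V ← 5.35 +4.15 = 9.5 m/s
throttle_to(11124): rpm ← 11124
throttle_to(10986): rpm ← 10986
adjust_airspeed(-6.64): V ← 9.5 -6.64 = 2.86 m/s
final state: V = 2.86 m/s, rpm = 10986 → n = rpm/60 = 183.100000 rev/s
target J* = 0.1142; solve J* = V/(n·D) for n: n = V/(J*·D) = 2.86/(0.1142 × 2.214) = 11.311555 rev/s
rpm = 60·n = 678.693302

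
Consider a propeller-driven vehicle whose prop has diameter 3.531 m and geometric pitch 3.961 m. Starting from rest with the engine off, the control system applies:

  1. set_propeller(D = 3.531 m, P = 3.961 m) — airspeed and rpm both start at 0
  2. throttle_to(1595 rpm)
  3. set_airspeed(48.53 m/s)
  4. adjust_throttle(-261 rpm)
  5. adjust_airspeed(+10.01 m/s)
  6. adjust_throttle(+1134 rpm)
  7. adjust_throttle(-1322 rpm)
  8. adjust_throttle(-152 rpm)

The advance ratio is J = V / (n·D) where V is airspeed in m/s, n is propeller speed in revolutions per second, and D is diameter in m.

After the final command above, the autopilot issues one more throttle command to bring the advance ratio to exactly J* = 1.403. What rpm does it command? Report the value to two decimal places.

set_propeller: D = 3.531 m, P = 3.961 m (p = P/D = 1.121779); state ← (V=0, rpm=0)
throttle_to(1595): rpm ← 1595
set_airspeed(48.53): V ← 48.53 m/s
adjust_throttle(-261): rpm ← 1595 -261 = 1334
adjust_airspeed(+10.01): V ← 48.53 +10.01 = 58.54 m/s
adjust_throttle(+1134): rpm ← 1334 +1134 = 2468
adjust_throttle(-1322): rpm ← 2468 -1322 = 1146
adjust_throttle(-152): rpm ← 1146 -152 = 994
final state: V = 58.54 m/s, rpm = 994 → n = rpm/60 = 16.566667 rev/s
target J* = 1.403; solve J* = V/(n·D) for n: n = V/(J*·D) = 58.54/(1.403 × 3.531) = 11.816730 rev/s
rpm = 60·n = 709.003828

rpm = 709.00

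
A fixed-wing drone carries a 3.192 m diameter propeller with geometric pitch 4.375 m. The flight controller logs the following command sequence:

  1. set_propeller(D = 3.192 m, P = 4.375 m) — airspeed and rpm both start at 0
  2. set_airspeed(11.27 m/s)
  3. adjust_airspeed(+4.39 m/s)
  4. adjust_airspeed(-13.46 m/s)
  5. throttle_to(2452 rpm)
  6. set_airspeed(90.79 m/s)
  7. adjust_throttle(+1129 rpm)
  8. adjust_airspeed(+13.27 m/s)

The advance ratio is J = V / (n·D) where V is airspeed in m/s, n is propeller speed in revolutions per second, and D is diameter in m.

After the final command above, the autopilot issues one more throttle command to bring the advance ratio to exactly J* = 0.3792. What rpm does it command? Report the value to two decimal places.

set_propeller: D = 3.192 m, P = 4.375 m (p = P/D = 1.370614); state ← (V=0, rpm=0)
set_airspeed(11.27): V ← 11.27 m/s
adjust_airspeed(+4.39): V ← 11.27 +4.39 = 15.66 m/s
adjust_airspeed(-13.46): V ← 15.66 -13.46 = 2.2 m/s
throttle_to(2452): rpm ← 2452
set_airspeed(90.79): V ← 90.79 m/s
adjust_throttle(+1129): rpm ← 2452 +1129 = 3581
adjust_airspeed(+13.27): V ← 90.79 +13.27 = 104.06 m/s
final state: V = 104.06 m/s, rpm = 3581 → n = rpm/60 = 59.683333 rev/s
target J* = 0.3792; solve J* = V/(n·D) for n: n = V/(J*·D) = 104.06/(0.3792 × 3.192) = 85.971125 rev/s
rpm = 60·n = 5158.267504

rpm = 5158.27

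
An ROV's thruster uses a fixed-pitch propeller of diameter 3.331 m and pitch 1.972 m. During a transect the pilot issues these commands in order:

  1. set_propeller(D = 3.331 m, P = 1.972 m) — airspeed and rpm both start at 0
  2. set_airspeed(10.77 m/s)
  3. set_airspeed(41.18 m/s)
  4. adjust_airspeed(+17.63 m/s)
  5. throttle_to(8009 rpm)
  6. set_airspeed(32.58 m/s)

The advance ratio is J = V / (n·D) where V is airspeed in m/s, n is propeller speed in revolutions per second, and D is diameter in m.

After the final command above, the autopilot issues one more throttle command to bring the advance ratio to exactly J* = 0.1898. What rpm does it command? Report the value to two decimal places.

set_propeller: D = 3.331 m, P = 1.972 m (p = P/D = 0.592014); state ← (V=0, rpm=0)
set_airspeed(10.77): V ← 10.77 m/s
set_airspeed(41.18): V ← 41.18 m/s
adjust_airspeed(+17.63): V ← 41.18 +17.63 = 58.81 m/s
throttle_to(8009): rpm ← 8009
set_airspeed(32.58): V ← 32.58 m/s
final state: V = 32.58 m/s, rpm = 8009 → n = rpm/60 = 133.483333 rev/s
target J* = 0.1898; solve J* = V/(n·D) for n: n = V/(J*·D) = 32.58/(0.1898 × 3.331) = 51.532385 rev/s
rpm = 60·n = 3091.943075

rpm = 3091.94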